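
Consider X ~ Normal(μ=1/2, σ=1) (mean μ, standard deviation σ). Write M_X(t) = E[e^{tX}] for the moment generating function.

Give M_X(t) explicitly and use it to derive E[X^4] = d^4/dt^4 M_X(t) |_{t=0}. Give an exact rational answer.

E[X^4] = M′′′′(0) = 73/16

M_X(t) = e^(t^2/2 + t/2)
M′(t) = t*e^(t/2)*e^(t^2/2) + e^(t/2)*e^(t^2/2)/2
M′′(t) = t^2*e^(t/2)*e^(t^2/2) + t*e^(t/2)*e^(t^2/2) + 5*e^(t/2)*e^(t^2/2)/4
M′′′(t) = t^3*e^(t/2)*e^(t^2/2) + 3*t^2*e^(t/2)*e^(t^2/2)/2 + 15*t*e^(t/2)*e^(t^2/2)/4 + 13*e^(t/2)*e^(t^2/2)/8
M′′′′(t) = t^4*e^(t/2)*e^(t^2/2) + 2*t^3*e^(t/2)*e^(t^2/2) + 15*t^2*e^(t/2)*e^(t^2/2)/2 + 13*t*e^(t/2)*e^(t^2/2)/2 + 73*e^(t/2)*e^(t^2/2)/16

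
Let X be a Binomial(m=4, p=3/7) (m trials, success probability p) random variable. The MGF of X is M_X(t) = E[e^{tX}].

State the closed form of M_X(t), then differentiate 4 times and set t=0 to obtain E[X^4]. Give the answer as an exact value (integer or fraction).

E[X^4] = D^4[M](0) = 70320/2401

M_X(t) = (3*e^(t)/7 + 4/7)^4
D^4[M](t) = 20736*e^(4*t)/2401 + 34992*e^(3*t)/2401 + 13824*e^(2*t)/2401 + 768*e^(t)/2401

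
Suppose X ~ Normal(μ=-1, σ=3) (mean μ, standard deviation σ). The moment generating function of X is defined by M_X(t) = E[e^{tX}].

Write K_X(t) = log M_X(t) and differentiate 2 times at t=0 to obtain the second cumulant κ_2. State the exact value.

M_X(t) = e^(9*t^2/2 - t)
K_X(t) = log M_X(t) = 9*t^2/2 - t
D^2[K](t) = 9

κ_2 = D^2[K](0) = 9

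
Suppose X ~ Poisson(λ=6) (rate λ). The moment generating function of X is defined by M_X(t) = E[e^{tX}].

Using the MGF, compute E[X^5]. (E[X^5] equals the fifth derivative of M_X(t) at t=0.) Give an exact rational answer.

M_X(t) = e^(6*e^(t) - 6)
D^5[M](t) = (7776*e^(5*t)*e^(6*e^(t)) + 12960*e^(4*t)*e^(6*e^(t)) + 5400*e^(3*t)*e^(6*e^(t)) + 540*e^(2*t)*e^(6*e^(t)) + 6*e^(t)*e^(6*e^(t)))*e^(-6)

E[X^5] = D^5[M](0) = 26682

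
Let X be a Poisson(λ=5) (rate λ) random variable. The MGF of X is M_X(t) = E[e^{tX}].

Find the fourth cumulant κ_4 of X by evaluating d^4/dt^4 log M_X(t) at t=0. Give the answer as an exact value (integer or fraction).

κ_4 = K′′′′(0) = 5

M_X(t) = e^(5*e^(t) - 5)
K_X(t) = log M_X(t) = 5*e^(t) - 5
K′(t) = 5*e^(t)
K′′(t) = 5*e^(t)
K′′′(t) = 5*e^(t)
K′′′′(t) = 5*e^(t)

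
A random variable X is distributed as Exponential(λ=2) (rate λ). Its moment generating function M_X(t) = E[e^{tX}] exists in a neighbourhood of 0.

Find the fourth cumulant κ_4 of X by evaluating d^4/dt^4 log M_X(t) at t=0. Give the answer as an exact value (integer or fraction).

M_X(t) = 2/(2 - t)
K_X(t) = log M_X(t) = -log(2 - t) + log(2)
dK/dt = -1/(t - 2)
d^2K/dt^2 = 1/(t^2 - 4*t + 4)
d^3K/dt^3 = -2/(t^3 - 6*t^2 + 12*t - 8)
d^4K/dt^4 = 6/(t^4 - 8*t^3 + 24*t^2 - 32*t + 16)

κ_4 = d^4K/dt^4 |_{t=0} = 3/8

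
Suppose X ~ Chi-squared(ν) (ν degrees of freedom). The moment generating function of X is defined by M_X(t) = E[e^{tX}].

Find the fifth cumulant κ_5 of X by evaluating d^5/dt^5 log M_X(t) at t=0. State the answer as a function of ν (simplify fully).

M_X(t) = (1 - 2*t)^(-ν/2)
K_X(t) = log M_X(t) = -ν*log(1 - 2*t)/2
K^(5)(t) = -384*ν/(32*t^5 - 80*t^4 + 80*t^3 - 40*t^2 + 10*t - 1)

κ_5 = K^(5)(0) = 384*ν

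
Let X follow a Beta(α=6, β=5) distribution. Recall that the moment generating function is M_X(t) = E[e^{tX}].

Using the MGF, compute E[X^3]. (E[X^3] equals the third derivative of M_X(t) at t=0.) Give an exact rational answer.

E[X^3] = M′′′(0) = 28/143

M_X(t) = ₁F₁(6; 11; t)
M′(t) = 6*₁F₁(7; 12; t)/11
M′′(t) = 7*₁F₁(8; 13; t)/22
M′′′(t) = 28*₁F₁(9; 14; t)/143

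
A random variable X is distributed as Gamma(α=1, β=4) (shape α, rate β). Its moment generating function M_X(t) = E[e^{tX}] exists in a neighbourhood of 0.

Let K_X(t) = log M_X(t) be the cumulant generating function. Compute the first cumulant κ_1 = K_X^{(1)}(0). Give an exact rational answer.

M_X(t) = 4/(4 - t)
K_X(t) = log M_X(t) = -log(4 - t) + 2*log(2)
K′(t) = -1/(t - 4)

κ_1 = K′(0) = 1/4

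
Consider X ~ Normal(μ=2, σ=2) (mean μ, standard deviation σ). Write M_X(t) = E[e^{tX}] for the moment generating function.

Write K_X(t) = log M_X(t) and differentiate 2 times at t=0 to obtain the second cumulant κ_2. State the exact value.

M_X(t) = e^(2*t^2 + 2*t)
K_X(t) = log M_X(t) = 2*t^2 + 2*t
dK/dt = 4*t + 2
d^2K/dt^2 = 4

κ_2 = d^2K/dt^2 |_{t=0} = 4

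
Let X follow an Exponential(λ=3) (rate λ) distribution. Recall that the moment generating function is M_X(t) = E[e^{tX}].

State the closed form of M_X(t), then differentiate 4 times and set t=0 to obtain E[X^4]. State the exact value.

E[X^4] = M′′′′(0) = 8/27

M_X(t) = 3/(3 - t)
M′(t) = 3/(t^2 - 6*t + 9)
M′′(t) = -6/(t^3 - 9*t^2 + 27*t - 27)
M′′′(t) = 18/(t^4 - 12*t^3 + 54*t^2 - 108*t + 81)
M′′′′(t) = -72/(t^5 - 15*t^4 + 90*t^3 - 270*t^2 + 405*t - 243)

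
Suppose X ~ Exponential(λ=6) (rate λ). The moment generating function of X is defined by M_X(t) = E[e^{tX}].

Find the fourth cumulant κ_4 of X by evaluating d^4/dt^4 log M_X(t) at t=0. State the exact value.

κ_4 = d^4K/dt^4 |_{t=0} = 1/216

M_X(t) = 6/(6 - t)
K_X(t) = log M_X(t) = -log(6 - t) + log(6)
dK/dt = -1/(t - 6)
d^2K/dt^2 = 1/(t^2 - 12*t + 36)
d^3K/dt^3 = -2/(t^3 - 18*t^2 + 108*t - 216)
d^4K/dt^4 = 6/(t^4 - 24*t^3 + 216*t^2 - 864*t + 1296)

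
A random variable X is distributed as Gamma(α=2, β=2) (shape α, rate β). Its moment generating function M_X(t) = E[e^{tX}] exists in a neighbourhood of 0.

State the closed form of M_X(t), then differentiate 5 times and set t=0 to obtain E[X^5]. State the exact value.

M_X(t) = 4/(2 - t)^2
M^(5)(t) = -2880/(t^7 - 14*t^6 + 84*t^5 - 280*t^4 + 560*t^3 - 672*t^2 + 448*t - 128)

E[X^5] = M^(5)(0) = 45/2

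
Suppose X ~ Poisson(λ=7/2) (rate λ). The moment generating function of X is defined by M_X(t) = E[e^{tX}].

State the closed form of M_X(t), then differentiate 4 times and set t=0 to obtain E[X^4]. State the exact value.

M_X(t) = e^(7*e^(t)/2 - 7/2)
M′(t) = 7*e^(-7/2)*e^(t)*e^(7*e^(t)/2)/2
M′′(t) = (49*e^(2*t)*e^(7*e^(t)/2) + 14*e^(t)*e^(7*e^(t)/2))*e^(-7/2)/4
M′′′(t) = (343*e^(3*t)*e^(7*e^(t)/2) + 294*e^(2*t)*e^(7*e^(t)/2) + 28*e^(t)*e^(7*e^(t)/2))*e^(-7/2)/8
M′′′′(t) = (2401*e^(4*t)*e^(7*e^(t)/2) + 4116*e^(3*t)*e^(7*e^(t)/2) + 1372*e^(2*t)*e^(7*e^(t)/2) + 56*e^(t)*e^(7*e^(t)/2))*e^(-7/2)/16

E[X^4] = M′′′′(0) = 7945/16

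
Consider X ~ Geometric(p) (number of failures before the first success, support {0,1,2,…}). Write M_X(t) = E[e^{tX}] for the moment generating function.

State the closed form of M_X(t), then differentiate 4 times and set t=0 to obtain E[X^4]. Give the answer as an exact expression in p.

M_X(t) = p/(-(1 - p)*e^(t) + 1)

E[X^4] = D^4[M](0) = 1 - 15/p + 50/p^2 - 60/p^3 + 24/p^4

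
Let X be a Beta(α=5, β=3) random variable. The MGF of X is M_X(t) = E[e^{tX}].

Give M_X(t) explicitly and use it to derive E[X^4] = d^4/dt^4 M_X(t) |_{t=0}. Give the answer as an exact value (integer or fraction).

E[X^4] = M^(4)(0) = 7/33

M_X(t) = ₁F₁(5; 8; t)
M^(4)(t) = 7*₁F₁(9; 12; t)/33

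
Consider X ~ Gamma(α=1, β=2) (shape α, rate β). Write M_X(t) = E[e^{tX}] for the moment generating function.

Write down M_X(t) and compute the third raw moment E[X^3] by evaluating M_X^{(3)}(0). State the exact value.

M_X(t) = 2/(2 - t)
D^3[M](t) = 12/(t^4 - 8*t^3 + 24*t^2 - 32*t + 16)

E[X^3] = D^3[M](0) = 3/4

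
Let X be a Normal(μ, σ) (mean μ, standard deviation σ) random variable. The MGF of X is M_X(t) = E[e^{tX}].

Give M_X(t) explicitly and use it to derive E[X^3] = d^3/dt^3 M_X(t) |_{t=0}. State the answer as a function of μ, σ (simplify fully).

M_X(t) = e^(μ*t + σ^2*t^2/2)

E[X^3] = D^3[M](0) = μ*(μ^2 + 3*σ^2)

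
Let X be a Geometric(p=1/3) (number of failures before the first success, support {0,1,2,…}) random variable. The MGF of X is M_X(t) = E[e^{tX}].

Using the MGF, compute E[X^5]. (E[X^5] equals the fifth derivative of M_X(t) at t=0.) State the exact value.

M_X(t) = 1/(3*(1 - 2*e^(t)/3))
D^5[M](t) = (32*e^(5*t) + 1248*e^(4*t) + 4752*e^(3*t) + 2808*e^(2*t) + 162*e^(t))/(64*e^(6*t) - 576*e^(5*t) + 2160*e^(4*t) - 4320*e^(3*t) + 4860*e^(2*t) - 2916*e^(t) + 729)

E[X^5] = D^5[M](0) = 9002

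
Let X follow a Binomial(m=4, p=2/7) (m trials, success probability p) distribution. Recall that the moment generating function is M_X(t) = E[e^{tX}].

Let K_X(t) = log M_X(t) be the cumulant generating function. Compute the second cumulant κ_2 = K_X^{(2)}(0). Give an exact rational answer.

M_X(t) = (2*e^(t)/7 + 5/7)^4
K_X(t) = log M_X(t) = 4*log(2*e^(t)/7 + 5/7)
dK/dt = 8*e^(t)/(2*e^(t) + 5)
d^2K/dt^2 = 40*e^(t)/(4*e^(2*t) + 20*e^(t) + 25)

κ_2 = d^2K/dt^2 |_{t=0} = 40/49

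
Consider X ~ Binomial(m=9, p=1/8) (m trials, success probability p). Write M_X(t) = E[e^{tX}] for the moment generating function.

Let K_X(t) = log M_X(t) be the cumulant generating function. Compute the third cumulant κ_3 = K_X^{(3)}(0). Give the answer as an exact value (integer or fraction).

κ_3 = K^(3)(0) = 189/256

M_X(t) = (e^(t)/8 + 7/8)^9
K_X(t) = log M_X(t) = 9*log(e^(t)/8 + 7/8)
K^(3)(t) = (-63*e^(2*t) + 441*e^(t))/(e^(3*t) + 21*e^(2*t) + 147*e^(t) + 343)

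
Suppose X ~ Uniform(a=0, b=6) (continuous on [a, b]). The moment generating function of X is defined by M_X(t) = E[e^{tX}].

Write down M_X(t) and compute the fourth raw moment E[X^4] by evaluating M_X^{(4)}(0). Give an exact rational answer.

E[X^4] = M′′′′(0) = 1296/5

M_X(t) = (e^(6*t) - 1)/(6*t)
M′(t) = (6*t*e^(6*t) - e^(6*t) + 1)/(6*t^2)
M′′(t) = (18*t^2*e^(6*t) - 6*t*e^(6*t) + e^(6*t) - 1)/(3*t^3)
M′′′(t) = (36*t^3*e^(6*t) - 18*t^2*e^(6*t) + 6*t*e^(6*t) - e^(6*t) + 1)/t^4
M′′′′(t) = (216*t^4*e^(6*t) - 144*t^3*e^(6*t) + 72*t^2*e^(6*t) - 24*t*e^(6*t) + 4*e^(6*t) - 4)/t^5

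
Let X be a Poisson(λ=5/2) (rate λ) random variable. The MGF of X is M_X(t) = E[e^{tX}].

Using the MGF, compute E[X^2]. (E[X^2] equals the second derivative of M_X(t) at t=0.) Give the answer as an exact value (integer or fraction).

M_X(t) = e^(5*e^(t)/2 - 5/2)
M′(t) = 5*e^(-5/2)*e^(t)*e^(5*e^(t)/2)/2
M′′(t) = (25*e^(2*t)*e^(5*e^(t)/2) + 10*e^(t)*e^(5*e^(t)/2))*e^(-5/2)/4

E[X^2] = M′′(0) = 35/4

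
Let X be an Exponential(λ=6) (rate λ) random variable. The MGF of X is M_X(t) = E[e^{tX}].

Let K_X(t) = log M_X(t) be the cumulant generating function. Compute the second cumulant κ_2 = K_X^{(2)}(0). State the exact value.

κ_2 = K′′(0) = 1/36

M_X(t) = 6/(6 - t)
K_X(t) = log M_X(t) = -log(6 - t) + log(6)
K′(t) = -1/(t - 6)
K′′(t) = 1/(t^2 - 12*t + 36)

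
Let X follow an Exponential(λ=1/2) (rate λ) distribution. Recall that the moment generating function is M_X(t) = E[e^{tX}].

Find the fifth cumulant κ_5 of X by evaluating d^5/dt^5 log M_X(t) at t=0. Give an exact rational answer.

M_X(t) = 1/(2*(1/2 - t))
K_X(t) = log M_X(t) = -log(1/2 - t) - log(2)
D^5[K](t) = -768/(32*t^5 - 80*t^4 + 80*t^3 - 40*t^2 + 10*t - 1)

κ_5 = D^5[K](0) = 768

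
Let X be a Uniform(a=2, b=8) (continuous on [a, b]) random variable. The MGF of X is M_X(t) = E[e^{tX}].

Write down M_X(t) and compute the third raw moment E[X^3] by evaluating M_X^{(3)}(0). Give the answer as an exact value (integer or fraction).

M_X(t) = (e^(8*t) - e^(2*t))/(6*t)
D^3[M](t) = (256*t^3*e^(8*t) - 4*t^3*e^(2*t) - 96*t^2*e^(8*t) + 6*t^2*e^(2*t) + 24*t*e^(8*t) - 6*t*e^(2*t) - 3*e^(8*t) + 3*e^(2*t))/(3*t^4)

E[X^3] = D^3[M](0) = 170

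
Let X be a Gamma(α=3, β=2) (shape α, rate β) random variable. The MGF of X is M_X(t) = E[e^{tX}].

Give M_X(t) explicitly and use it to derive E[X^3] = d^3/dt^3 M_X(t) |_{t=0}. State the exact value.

E[X^3] = M′′′(0) = 15/2

M_X(t) = 8/(2 - t)^3
M′(t) = 24/(t^4 - 8*t^3 + 24*t^2 - 32*t + 16)
M′′(t) = -96/(t^5 - 10*t^4 + 40*t^3 - 80*t^2 + 80*t - 32)
M′′′(t) = 480/(t^6 - 12*t^5 + 60*t^4 - 160*t^3 + 240*t^2 - 192*t + 64)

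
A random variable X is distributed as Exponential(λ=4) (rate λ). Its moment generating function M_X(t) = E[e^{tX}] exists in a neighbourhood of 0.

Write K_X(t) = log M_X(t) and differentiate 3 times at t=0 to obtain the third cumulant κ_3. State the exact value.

κ_3 = K′′′(0) = 1/32

M_X(t) = 4/(4 - t)
K_X(t) = log M_X(t) = -log(4 - t) + 2*log(2)
K′(t) = -1/(t - 4)
K′′(t) = 1/(t^2 - 8*t + 16)
K′′′(t) = -2/(t^3 - 12*t^2 + 48*t - 64)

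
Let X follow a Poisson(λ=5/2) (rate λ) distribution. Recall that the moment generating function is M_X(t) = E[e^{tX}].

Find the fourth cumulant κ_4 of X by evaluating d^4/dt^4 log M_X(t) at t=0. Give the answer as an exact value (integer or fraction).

M_X(t) = e^(5*e^(t)/2 - 5/2)
K_X(t) = log M_X(t) = 5*e^(t)/2 - 5/2
K′(t) = 5*e^(t)/2
K′′(t) = 5*e^(t)/2
K′′′(t) = 5*e^(t)/2
K′′′′(t) = 5*e^(t)/2

κ_4 = K′′′′(0) = 5/2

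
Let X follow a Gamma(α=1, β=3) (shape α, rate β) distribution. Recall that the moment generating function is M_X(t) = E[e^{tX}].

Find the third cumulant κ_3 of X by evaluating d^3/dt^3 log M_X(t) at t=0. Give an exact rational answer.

κ_3 = K′′′(0) = 2/27

M_X(t) = 3/(3 - t)
K_X(t) = log M_X(t) = -log(3 - t) + log(3)
K′(t) = -1/(t - 3)
K′′(t) = 1/(t^2 - 6*t + 9)
K′′′(t) = -2/(t^3 - 9*t^2 + 27*t - 27)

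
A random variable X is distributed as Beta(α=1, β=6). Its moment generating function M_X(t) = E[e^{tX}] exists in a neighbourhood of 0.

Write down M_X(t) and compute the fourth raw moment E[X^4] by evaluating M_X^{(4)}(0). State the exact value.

M_X(t) = ₁F₁(1; 7; t)
M^(4)(t) = ₁F₁(5; 11; t)/210

E[X^4] = M^(4)(0) = 1/210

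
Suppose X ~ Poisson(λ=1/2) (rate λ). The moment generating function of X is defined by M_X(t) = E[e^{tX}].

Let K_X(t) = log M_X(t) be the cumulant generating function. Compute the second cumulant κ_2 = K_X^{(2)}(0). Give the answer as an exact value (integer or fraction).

M_X(t) = e^(e^(t)/2 - 1/2)
K_X(t) = log M_X(t) = e^(t)/2 - 1/2
K^(2)(t) = e^(t)/2

κ_2 = K^(2)(0) = 1/2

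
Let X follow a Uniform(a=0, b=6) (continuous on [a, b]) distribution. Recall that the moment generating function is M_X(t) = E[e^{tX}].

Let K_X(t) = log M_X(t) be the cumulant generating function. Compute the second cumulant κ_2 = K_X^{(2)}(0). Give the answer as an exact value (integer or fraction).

M_X(t) = (e^(6*t) - 1)/(6*t)
K_X(t) = log M_X(t) = -log(t) + log(e^(6*t) - 1) - log(6)
K′(t) = (6*t*e^(6*t) - e^(6*t) + 1)/(t*e^(6*t) - t)
K′′(t) = (-36*t^2*e^(6*t) + e^(12*t) - 2*e^(6*t) + 1)/(t^2*e^(12*t) - 2*t^2*e^(6*t) + t^2)

κ_2 = K′′(0) = 3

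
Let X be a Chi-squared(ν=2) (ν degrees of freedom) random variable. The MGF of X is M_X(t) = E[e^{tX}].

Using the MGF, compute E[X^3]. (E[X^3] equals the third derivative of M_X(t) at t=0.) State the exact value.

M_X(t) = 1/(1 - 2*t)
M^(3)(t) = 48/(16*t^4 - 32*t^3 + 24*t^2 - 8*t + 1)

E[X^3] = M^(3)(0) = 48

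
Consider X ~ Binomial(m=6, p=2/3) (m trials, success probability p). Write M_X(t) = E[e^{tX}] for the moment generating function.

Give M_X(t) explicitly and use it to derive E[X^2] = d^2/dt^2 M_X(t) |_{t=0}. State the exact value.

E[X^2] = M′′(0) = 52/3

M_X(t) = (2*e^(t)/3 + 1/3)^6
M′(t) = 128*e^(6*t)/243 + 320*e^(5*t)/243 + 320*e^(4*t)/243 + 160*e^(3*t)/243 + 40*e^(2*t)/243 + 4*e^(t)/243
M′′(t) = 256*e^(6*t)/81 + 1600*e^(5*t)/243 + 1280*e^(4*t)/243 + 160*e^(3*t)/81 + 80*e^(2*t)/243 + 4*e^(t)/243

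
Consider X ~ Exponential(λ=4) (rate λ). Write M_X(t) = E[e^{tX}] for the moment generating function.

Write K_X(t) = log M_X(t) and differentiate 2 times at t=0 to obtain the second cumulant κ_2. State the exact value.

κ_2 = K′′(0) = 1/16

M_X(t) = 4/(4 - t)
K_X(t) = log M_X(t) = -log(4 - t) + 2*log(2)
K′(t) = -1/(t - 4)
K′′(t) = 1/(t^2 - 8*t + 16)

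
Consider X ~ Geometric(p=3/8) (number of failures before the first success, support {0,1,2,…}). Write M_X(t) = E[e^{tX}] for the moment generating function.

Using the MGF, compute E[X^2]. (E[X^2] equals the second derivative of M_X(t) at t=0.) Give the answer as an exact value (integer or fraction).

M_X(t) = 3/(8*(1 - 5*e^(t)/8))
dM/dt = 15*e^(t)/(25*e^(2*t) - 80*e^(t) + 64)
d^2M/dt^2 = (-75*e^(2*t) - 120*e^(t))/(125*e^(3*t) - 600*e^(2*t) + 960*e^(t) - 512)

E[X^2] = d^2M/dt^2 |_{t=0} = 65/9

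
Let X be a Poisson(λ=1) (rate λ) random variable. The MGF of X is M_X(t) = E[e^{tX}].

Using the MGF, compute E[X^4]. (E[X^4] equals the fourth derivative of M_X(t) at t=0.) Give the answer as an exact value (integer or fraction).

M_X(t) = e^(e^(t) - 1)
M′(t) = e^(-1)*e^(t)*e^(e^(t))
M′′(t) = (e^(2*t)*e^(e^(t)) + e^(t)*e^(e^(t)))*e^(-1)
M′′′(t) = (e^(3*t)*e^(e^(t)) + 3*e^(2*t)*e^(e^(t)) + e^(t)*e^(e^(t)))*e^(-1)
M′′′′(t) = (e^(4*t)*e^(e^(t)) + 6*e^(3*t)*e^(e^(t)) + 7*e^(2*t)*e^(e^(t)) + e^(t)*e^(e^(t)))*e^(-1)

E[X^4] = M′′′′(0) = 15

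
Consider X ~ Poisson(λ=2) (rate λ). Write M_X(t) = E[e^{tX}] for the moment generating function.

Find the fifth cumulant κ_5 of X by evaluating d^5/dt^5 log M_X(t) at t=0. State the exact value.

M_X(t) = e^(2*e^(t) - 2)
K_X(t) = log M_X(t) = 2*e^(t) - 2
K′(t) = 2*e^(t)
K′′(t) = 2*e^(t)
K′′′(t) = 2*e^(t)
K′′′′(t) = 2*e^(t)
K′′′′′(t) = 2*e^(t)

κ_5 = K′′′′′(0) = 2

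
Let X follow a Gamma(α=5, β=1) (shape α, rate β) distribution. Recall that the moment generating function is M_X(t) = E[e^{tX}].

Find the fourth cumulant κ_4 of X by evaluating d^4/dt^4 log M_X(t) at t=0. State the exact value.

M_X(t) = (1 - t)^(-5)
K_X(t) = log M_X(t) = -5*log(1 - t)
K′(t) = -5/(t - 1)
K′′(t) = 5/(t^2 - 2*t + 1)
K′′′(t) = -10/(t^3 - 3*t^2 + 3*t - 1)
K′′′′(t) = 30/(t^4 - 4*t^3 + 6*t^2 - 4*t + 1)

κ_4 = K′′′′(0) = 30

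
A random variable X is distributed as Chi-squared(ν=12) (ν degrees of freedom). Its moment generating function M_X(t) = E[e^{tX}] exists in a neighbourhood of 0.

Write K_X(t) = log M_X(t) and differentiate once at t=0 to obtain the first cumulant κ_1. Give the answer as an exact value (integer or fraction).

κ_1 = K^(1)(0) = 12

M_X(t) = (1 - 2*t)^(-6)
K_X(t) = log M_X(t) = -6*log(1 - 2*t)
K^(1)(t) = -12/(2*t - 1)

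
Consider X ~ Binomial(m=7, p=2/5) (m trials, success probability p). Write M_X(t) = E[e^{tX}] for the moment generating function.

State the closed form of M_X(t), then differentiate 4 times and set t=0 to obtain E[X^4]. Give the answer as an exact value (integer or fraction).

M_X(t) = (2*e^(t)/5 + 3/5)^7
D^4[M](t) = 307328*e^(7*t)/78125 + 1741824*e^(6*t)/78125 + 6048*e^(5*t)/125 + 774144*e^(4*t)/15625 + 367416*e^(3*t)/15625 + 326592*e^(2*t)/78125 + 10206*e^(t)/78125

E[X^4] = D^4[M](0) = 18998/125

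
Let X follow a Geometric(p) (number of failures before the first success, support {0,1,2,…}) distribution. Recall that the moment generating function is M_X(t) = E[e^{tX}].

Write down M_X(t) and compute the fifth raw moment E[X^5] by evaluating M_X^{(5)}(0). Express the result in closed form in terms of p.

M_X(t) = p/(-(1 - p)*e^(t) + 1)

E[X^5] = D^5[M](0) = -1 + 31/p - 180/p^2 + 390/p^3 - 360/p^4 + 120/p^5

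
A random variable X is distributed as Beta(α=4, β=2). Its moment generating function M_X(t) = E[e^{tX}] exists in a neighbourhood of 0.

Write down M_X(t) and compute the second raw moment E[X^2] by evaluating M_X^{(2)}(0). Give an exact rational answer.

E[X^2] = D^2[M](0) = 10/21

M_X(t) = ₁F₁(4; 6; t)
D^2[M](t) = 10*₁F₁(6; 8; t)/21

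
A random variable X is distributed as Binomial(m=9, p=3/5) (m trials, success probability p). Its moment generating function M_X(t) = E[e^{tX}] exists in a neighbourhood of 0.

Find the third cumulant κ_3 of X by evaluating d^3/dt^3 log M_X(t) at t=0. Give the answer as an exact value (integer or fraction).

κ_3 = d^3K/dt^3 |_{t=0} = -54/125

M_X(t) = (3*e^(t)/5 + 2/5)^9
K_X(t) = log M_X(t) = 9*log(3*e^(t)/5 + 2/5)
dK/dt = 27*e^(t)/(3*e^(t) + 2)
d^2K/dt^2 = 54*e^(t)/(9*e^(2*t) + 12*e^(t) + 4)
d^3K/dt^3 = (-162*e^(2*t) + 108*e^(t))/(27*e^(3*t) + 54*e^(2*t) + 36*e^(t) + 8)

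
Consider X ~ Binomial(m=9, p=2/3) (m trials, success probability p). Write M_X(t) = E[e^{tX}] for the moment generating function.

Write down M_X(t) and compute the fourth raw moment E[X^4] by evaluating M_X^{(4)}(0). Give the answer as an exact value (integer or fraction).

M_X(t) = (2*e^(t)/3 + 1/3)^9

E[X^4] = D^4[M](0) = 5170/3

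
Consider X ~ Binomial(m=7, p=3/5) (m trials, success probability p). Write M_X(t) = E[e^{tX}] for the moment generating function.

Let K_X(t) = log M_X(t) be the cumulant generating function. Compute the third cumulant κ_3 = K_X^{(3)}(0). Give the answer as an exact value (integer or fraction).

M_X(t) = (3*e^(t)/5 + 2/5)^7
K_X(t) = log M_X(t) = 7*log(3*e^(t)/5 + 2/5)
D^3[K](t) = (-126*e^(2*t) + 84*e^(t))/(27*e^(3*t) + 54*e^(2*t) + 36*e^(t) + 8)

κ_3 = D^3[K](0) = -42/125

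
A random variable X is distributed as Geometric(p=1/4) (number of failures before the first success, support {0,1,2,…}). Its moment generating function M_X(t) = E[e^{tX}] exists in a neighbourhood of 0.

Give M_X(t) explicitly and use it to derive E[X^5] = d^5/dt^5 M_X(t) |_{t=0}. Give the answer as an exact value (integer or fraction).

M_X(t) = 1/(4*(1 - 3*e^(t)/4))

E[X^5] = M^(5)(0) = 52923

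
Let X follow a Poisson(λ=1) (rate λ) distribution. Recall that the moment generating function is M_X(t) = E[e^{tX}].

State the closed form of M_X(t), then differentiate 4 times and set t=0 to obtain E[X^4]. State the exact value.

M_X(t) = e^(e^(t) - 1)
dM/dt = e^(-1)*e^(t)*e^(e^(t))
d^2M/dt^2 = (e^(2*t)*e^(e^(t)) + e^(t)*e^(e^(t)))*e^(-1)
d^3M/dt^3 = (e^(3*t)*e^(e^(t)) + 3*e^(2*t)*e^(e^(t)) + e^(t)*e^(e^(t)))*e^(-1)
d^4M/dt^4 = (e^(4*t)*e^(e^(t)) + 6*e^(3*t)*e^(e^(t)) + 7*e^(2*t)*e^(e^(t)) + e^(t)*e^(e^(t)))*e^(-1)

E[X^4] = d^4M/dt^4 |_{t=0} = 15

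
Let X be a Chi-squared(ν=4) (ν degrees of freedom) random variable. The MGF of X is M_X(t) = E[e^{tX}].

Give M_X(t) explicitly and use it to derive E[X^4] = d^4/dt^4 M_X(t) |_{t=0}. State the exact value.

E[X^4] = M^(4)(0) = 1920

M_X(t) = (1 - 2*t)^(-2)
M^(4)(t) = 1920/(64*t^6 - 192*t^5 + 240*t^4 - 160*t^3 + 60*t^2 - 12*t + 1)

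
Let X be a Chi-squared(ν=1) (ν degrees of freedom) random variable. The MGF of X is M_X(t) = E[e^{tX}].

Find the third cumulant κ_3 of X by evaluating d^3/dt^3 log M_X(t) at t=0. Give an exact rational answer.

κ_3 = K′′′(0) = 8

M_X(t) = 1/√(1 - 2*t)
K_X(t) = log M_X(t) = -log(1 - 2*t)/2
K′(t) = -1/(2*t - 1)
K′′(t) = 2/(4*t^2 - 4*t + 1)
K′′′(t) = -8/(8*t^3 - 12*t^2 + 6*t - 1)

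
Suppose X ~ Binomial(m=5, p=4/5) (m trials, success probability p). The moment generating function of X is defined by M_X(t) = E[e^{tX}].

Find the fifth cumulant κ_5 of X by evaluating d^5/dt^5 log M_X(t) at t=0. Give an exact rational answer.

κ_5 = d^5K/dt^5 |_{t=0} = 276/625

M_X(t) = (4*e^(t)/5 + 1/5)^5
K_X(t) = log M_X(t) = 5*log(4*e^(t)/5 + 1/5)
dK/dt = 20*e^(t)/(4*e^(t) + 1)
d^2K/dt^2 = 20*e^(t)/(16*e^(2*t) + 8*e^(t) + 1)
d^3K/dt^3 = (-80*e^(2*t) + 20*e^(t))/(64*e^(3*t) + 48*e^(2*t) + 12*e^(t) + 1)
d^4K/dt^4 = (320*e^(3*t) - 320*e^(2*t) + 20*e^(t))/(256*e^(4*t) + 256*e^(3*t) + 96*e^(2*t) + 16*e^(t) + 1)
d^5K/dt^5 = (-1280*e^(4*t) + 3520*e^(3*t) - 880*e^(2*t) + 20*e^(t))/(1024*e^(5*t) + 1280*e^(4*t) + 640*e^(3*t) + 160*e^(2*t) + 20*e^(t) + 1)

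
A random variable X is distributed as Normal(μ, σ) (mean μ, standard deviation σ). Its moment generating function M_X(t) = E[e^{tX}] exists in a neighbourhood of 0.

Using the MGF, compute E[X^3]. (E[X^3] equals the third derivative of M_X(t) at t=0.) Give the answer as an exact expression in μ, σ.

E[X^3] = d^3M/dt^3 |_{t=0} = μ*(μ^2 + 3*σ^2)

M_X(t) = e^(μ*t + σ^2*t^2/2)
dM/dt = μ*e^(μ*t)*e^(σ^2*t^2/2) + σ^2*t*e^(μ*t)*e^(σ^2*t^2/2)
d^2M/dt^2 = μ^2*e^(μ*t)*e^(σ^2*t^2/2) + 2*μ*σ^2*t*e^(μ*t)*e^(σ^2*t^2/2) + σ^4*t^2*e^(μ*t)*e^(σ^2*t^2/2) + σ^2*e^(μ*t)*e^(σ^2*t^2/2)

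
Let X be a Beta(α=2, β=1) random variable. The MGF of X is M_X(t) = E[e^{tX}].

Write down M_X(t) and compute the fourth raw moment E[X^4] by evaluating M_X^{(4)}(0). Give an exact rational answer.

M_X(t) = ₁F₁(2; 3; t)
M′(t) = 2*₁F₁(3; 4; t)/3
M′′(t) = ₁F₁(4; 5; t)/2
M′′′(t) = 2*₁F₁(5; 6; t)/5
M′′′′(t) = ₁F₁(6; 7; t)/3

E[X^4] = M′′′′(0) = 1/3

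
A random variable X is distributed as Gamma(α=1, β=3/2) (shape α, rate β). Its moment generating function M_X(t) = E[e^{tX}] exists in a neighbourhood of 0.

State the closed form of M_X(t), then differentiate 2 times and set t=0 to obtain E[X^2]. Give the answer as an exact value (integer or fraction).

M_X(t) = 3/(2*(3/2 - t))
dM/dt = 6/(4*t^2 - 12*t + 9)
d^2M/dt^2 = -24/(8*t^3 - 36*t^2 + 54*t - 27)

E[X^2] = d^2M/dt^2 |_{t=0} = 8/9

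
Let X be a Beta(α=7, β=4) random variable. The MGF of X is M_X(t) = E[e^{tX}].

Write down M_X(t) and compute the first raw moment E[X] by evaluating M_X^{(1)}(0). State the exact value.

M_X(t) = ₁F₁(7; 11; t)
M′(t) = 7*₁F₁(8; 12; t)/11

E[X] = M′(0) = 7/11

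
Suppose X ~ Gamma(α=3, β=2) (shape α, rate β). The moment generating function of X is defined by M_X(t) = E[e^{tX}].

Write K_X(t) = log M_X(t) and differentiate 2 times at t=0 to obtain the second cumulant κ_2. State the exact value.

κ_2 = K′′(0) = 3/4

M_X(t) = 8/(2 - t)^3
K_X(t) = log M_X(t) = -3*log(2 - t) + 3*log(2)
K′(t) = -3/(t - 2)
K′′(t) = 3/(t^2 - 4*t + 4)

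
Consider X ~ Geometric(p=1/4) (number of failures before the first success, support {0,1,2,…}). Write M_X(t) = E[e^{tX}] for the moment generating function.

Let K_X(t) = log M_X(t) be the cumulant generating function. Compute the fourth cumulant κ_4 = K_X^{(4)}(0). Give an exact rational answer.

κ_4 = d^4K/dt^4 |_{t=0} = 876

M_X(t) = 1/(4*(1 - 3*e^(t)/4))
K_X(t) = log M_X(t) = -log(1 - 3*e^(t)/4) - 2*log(2)
dK/dt = -3*e^(t)/(3*e^(t) - 4)
d^2K/dt^2 = 12*e^(t)/(9*e^(2*t) - 24*e^(t) + 16)
d^3K/dt^3 = (-36*e^(2*t) - 48*e^(t))/(27*e^(3*t) - 108*e^(2*t) + 144*e^(t) - 64)
d^4K/dt^4 = (108*e^(3*t) + 576*e^(2*t) + 192*e^(t))/(81*e^(4*t) - 432*e^(3*t) + 864*e^(2*t) - 768*e^(t) + 256)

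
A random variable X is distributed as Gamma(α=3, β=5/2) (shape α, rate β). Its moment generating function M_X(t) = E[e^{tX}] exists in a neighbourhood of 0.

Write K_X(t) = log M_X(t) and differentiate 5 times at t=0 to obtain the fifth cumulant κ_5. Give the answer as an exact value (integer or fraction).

κ_5 = D^5[K](0) = 2304/3125

M_X(t) = 125/(8*(5/2 - t)^3)
K_X(t) = log M_X(t) = -3*log(5/2 - t) - 3*log(2) + 3*log(5)
D^5[K](t) = -2304/(32*t^5 - 400*t^4 + 2000*t^3 - 5000*t^2 + 6250*t - 3125)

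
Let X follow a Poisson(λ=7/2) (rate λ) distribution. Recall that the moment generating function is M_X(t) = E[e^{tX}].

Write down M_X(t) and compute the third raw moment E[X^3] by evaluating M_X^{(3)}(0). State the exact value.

M_X(t) = e^(7*e^(t)/2 - 7/2)
M^(3)(t) = (343*e^(3*t)*e^(7*e^(t)/2) + 294*e^(2*t)*e^(7*e^(t)/2) + 28*e^(t)*e^(7*e^(t)/2))*e^(-7/2)/8

E[X^3] = M^(3)(0) = 665/8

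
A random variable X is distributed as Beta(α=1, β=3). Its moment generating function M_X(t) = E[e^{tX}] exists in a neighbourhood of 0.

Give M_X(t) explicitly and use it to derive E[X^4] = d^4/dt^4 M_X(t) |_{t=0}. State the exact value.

M_X(t) = ₁F₁(1; 4; t)
M′(t) = ₁F₁(2; 5; t)/4
M′′(t) = ₁F₁(3; 6; t)/10
M′′′(t) = ₁F₁(4; 7; t)/20
M′′′′(t) = ₁F₁(5; 8; t)/35

E[X^4] = M′′′′(0) = 1/35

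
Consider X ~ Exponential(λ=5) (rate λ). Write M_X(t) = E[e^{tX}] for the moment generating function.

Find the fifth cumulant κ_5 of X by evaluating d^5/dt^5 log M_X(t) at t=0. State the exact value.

κ_5 = K^(5)(0) = 24/3125

M_X(t) = 5/(5 - t)
K_X(t) = log M_X(t) = -log(5 - t) + log(5)
K^(5)(t) = -24/(t^5 - 25*t^4 + 250*t^3 - 1250*t^2 + 3125*t - 3125)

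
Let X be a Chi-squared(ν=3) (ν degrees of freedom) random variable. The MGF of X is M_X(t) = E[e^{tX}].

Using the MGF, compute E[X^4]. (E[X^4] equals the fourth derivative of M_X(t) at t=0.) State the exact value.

E[X^4] = D^4[M](0) = 945

M_X(t) = (1 - 2*t)^(-3/2)
D^4[M](t) = -945/(32*t^5*√(1 - 2*t) - 80*t^4*√(1 - 2*t) + 80*t^3*√(1 - 2*t) - 40*t^2*√(1 - 2*t) + 10*t*√(1 - 2*t) - √(1 - 2*t))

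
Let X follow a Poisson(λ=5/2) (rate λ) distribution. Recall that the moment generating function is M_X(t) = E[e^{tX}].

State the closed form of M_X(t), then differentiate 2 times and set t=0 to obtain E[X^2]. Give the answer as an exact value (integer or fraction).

E[X^2] = D^2[M](0) = 35/4

M_X(t) = e^(5*e^(t)/2 - 5/2)
D^2[M](t) = (25*e^(2*t)*e^(5*e^(t)/2) + 10*e^(t)*e^(5*e^(t)/2))*e^(-5/2)/4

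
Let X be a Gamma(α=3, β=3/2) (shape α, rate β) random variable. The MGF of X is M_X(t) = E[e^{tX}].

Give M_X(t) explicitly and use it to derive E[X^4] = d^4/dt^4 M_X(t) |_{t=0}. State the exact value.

M_X(t) = 27/(8*(3/2 - t)^3)
M^(4)(t) = -155520/(128*t^7 - 1344*t^6 + 6048*t^5 - 15120*t^4 + 22680*t^3 - 20412*t^2 + 10206*t - 2187)

E[X^4] = M^(4)(0) = 640/9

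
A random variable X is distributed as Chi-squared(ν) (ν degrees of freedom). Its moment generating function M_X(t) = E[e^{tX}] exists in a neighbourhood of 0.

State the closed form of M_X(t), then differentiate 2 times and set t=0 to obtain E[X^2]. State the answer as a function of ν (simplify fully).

M_X(t) = (1 - 2*t)^(-ν/2)
dM/dt = -ν/(2*t*(1 - 2*t)^(ν/2) - (1 - 2*t)^(ν/2))
d^2M/dt^2 = (ν^2 + 2*ν)/(4*t^2*(1 - 2*t)^(ν/2) - 4*t*(1 - 2*t)^(ν/2) + (1 - 2*t)^(ν/2))

E[X^2] = d^2M/dt^2 |_{t=0} = ν*(ν + 2)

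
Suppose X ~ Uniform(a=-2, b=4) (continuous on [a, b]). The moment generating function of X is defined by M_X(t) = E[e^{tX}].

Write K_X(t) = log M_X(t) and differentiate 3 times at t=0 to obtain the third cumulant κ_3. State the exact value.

κ_3 = K′′′(0) = 0

M_X(t) = (e^(4*t) - e^(-2*t))/(6*t)
K_X(t) = log M_X(t) = -log(t) + log(e^(4*t) - e^(-2*t)) - log(6)
K′(t) = (4*t*e^(6*t) + 2*t - e^(6*t) + 1)/(t*e^(6*t) - t)
K′′(t) = (-36*t^2*e^(6*t) + e^(12*t) - 2*e^(6*t) + 1)/(t^2*e^(12*t) - 2*t^2*e^(6*t) + t^2)
K′′′(t) = (216*t^3*e^(12*t) + 216*t^3*e^(6*t) - 2*e^(18*t) + 6*e^(12*t) - 6*e^(6*t) + 2)/(t^3*e^(18*t) - 3*t^3*e^(12*t) + 3*t^3*e^(6*t) - t^3)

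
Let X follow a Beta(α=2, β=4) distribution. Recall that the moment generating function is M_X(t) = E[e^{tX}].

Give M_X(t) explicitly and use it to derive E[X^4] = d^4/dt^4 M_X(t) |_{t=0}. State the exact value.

M_X(t) = ₁F₁(2; 6; t)
M^(4)(t) = 5*₁F₁(6; 10; t)/126

E[X^4] = M^(4)(0) = 5/126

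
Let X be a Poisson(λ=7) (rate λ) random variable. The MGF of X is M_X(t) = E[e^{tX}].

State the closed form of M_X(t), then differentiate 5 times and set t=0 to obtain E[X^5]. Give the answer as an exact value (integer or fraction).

E[X^5] = D^5[M](0) = 50134

M_X(t) = e^(7*e^(t) - 7)
D^5[M](t) = (16807*e^(5*t)*e^(7*e^(t)) + 24010*e^(4*t)*e^(7*e^(t)) + 8575*e^(3*t)*e^(7*e^(t)) + 735*e^(2*t)*e^(7*e^(t)) + 7*e^(t)*e^(7*e^(t)))*e^(-7)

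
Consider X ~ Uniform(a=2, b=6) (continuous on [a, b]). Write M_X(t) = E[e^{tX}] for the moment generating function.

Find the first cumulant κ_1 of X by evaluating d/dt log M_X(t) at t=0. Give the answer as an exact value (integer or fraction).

M_X(t) = (e^(6*t) - e^(2*t))/(4*t)
K_X(t) = log M_X(t) = -log(t) + log(e^(6*t) - e^(2*t)) - 2*log(2)
K^(1)(t) = (6*t*e^(4*t) - 2*t - e^(4*t) + 1)/(t*e^(4*t) - t)

κ_1 = K^(1)(0) = 4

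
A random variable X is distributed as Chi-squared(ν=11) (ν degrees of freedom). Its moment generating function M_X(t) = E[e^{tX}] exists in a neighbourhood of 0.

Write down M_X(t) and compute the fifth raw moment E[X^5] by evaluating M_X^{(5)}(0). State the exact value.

M_X(t) = (1 - 2*t)^(-11/2)
M′(t) = 11/(64*t^6*√(1 - 2*t) - 192*t^5*√(1 - 2*t) + 240*t^4*√(1 - 2*t) - 160*t^3*√(1 - 2*t) + 60*t^2*√(1 - 2*t) - 12*t*√(1 - 2*t) + √(1 - 2*t))
M′′(t) = -143/(128*t^7*√(1 - 2*t) - 448*t^6*√(1 - 2*t) + 672*t^5*√(1 - 2*t) - 560*t^4*√(1 - 2*t) + 280*t^3*√(1 - 2*t) - 84*t^2*√(1 - 2*t) + 14*t*√(1 - 2*t) - √(1 - 2*t))

E[X^5] = M′′′′′(0) = 692835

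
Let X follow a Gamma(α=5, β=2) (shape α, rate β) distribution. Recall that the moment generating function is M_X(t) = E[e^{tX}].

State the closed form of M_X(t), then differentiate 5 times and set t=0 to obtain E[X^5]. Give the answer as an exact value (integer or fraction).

M_X(t) = 32/(2 - t)^5
D^5[M](t) = 483840/(t^10 - 20*t^9 + 180*t^8 - 960*t^7 + 3360*t^6 - 8064*t^5 + 13440*t^4 - 15360*t^3 + 11520*t^2 - 5120*t + 1024)

E[X^5] = D^5[M](0) = 945/2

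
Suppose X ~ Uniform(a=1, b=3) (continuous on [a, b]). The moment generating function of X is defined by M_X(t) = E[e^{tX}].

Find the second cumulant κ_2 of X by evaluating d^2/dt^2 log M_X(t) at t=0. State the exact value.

κ_2 = D^2[K](0) = 1/3

M_X(t) = (e^(3*t) - e^(t))/(2*t)
K_X(t) = log M_X(t) = -log(t) + log(e^(3*t) - e^(t)) - log(2)
D^2[K](t) = (-4*t^2*e^(2*t) + e^(4*t) - 2*e^(2*t) + 1)/(t^2*e^(4*t) - 2*t^2*e^(2*t) + t^2)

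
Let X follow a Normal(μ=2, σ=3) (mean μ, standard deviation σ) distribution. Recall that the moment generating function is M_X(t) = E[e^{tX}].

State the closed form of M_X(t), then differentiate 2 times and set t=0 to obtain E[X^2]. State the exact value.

M_X(t) = e^(9*t^2/2 + 2*t)
M^(2)(t) = 81*t^2*e^(2*t)*e^(9*t^2/2) + 36*t*e^(2*t)*e^(9*t^2/2) + 13*e^(2*t)*e^(9*t^2/2)

E[X^2] = M^(2)(0) = 13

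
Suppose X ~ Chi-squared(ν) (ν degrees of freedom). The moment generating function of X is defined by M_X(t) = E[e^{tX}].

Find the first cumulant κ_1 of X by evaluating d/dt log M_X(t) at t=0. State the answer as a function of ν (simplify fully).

κ_1 = dK/dt |_{t=0} = ν

M_X(t) = (1 - 2*t)^(-ν/2)
K_X(t) = log M_X(t) = -ν*log(1 - 2*t)/2
dK/dt = -ν/(2*t - 1)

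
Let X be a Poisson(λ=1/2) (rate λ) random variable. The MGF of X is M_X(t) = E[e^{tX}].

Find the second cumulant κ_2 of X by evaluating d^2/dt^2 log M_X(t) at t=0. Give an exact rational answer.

κ_2 = d^2K/dt^2 |_{t=0} = 1/2

M_X(t) = e^(e^(t)/2 - 1/2)
K_X(t) = log M_X(t) = e^(t)/2 - 1/2
dK/dt = e^(t)/2
d^2K/dt^2 = e^(t)/2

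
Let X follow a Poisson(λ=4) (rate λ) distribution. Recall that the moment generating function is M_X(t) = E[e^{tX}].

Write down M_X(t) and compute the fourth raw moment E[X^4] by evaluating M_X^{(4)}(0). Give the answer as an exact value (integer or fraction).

M_X(t) = e^(4*e^(t) - 4)
M^(4)(t) = (256*e^(4*t)*e^(4*e^(t)) + 384*e^(3*t)*e^(4*e^(t)) + 112*e^(2*t)*e^(4*e^(t)) + 4*e^(t)*e^(4*e^(t)))*e^(-4)

E[X^4] = M^(4)(0) = 756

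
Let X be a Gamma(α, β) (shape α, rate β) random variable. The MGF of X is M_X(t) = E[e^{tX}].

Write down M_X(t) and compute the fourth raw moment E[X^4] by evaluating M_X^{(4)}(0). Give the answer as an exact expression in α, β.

E[X^4] = d^4M/dt^4 |_{t=0} = α*(α^3 + 6*α^2 + 11*α + 6)/β^4

M_X(t) = (β/(β - t))^α
dM/dt = -α*β^α*(1/(β - t))^α/(-β + t)
d^2M/dt^2 = (α^2*β^α*(1/(β - t))^α + α*β^α*(1/(β - t))^α)/(β^2 - 2*β*t + t^2)
d^3M/dt^3 = (-α^3*β^α*(1/(β - t))^α - 3*α^2*β^α*(1/(β - t))^α - 2*α*β^α*(1/(β - t))^α)/(-β^3 + 3*β^2*t - 3*β*t^2 + t^3)
d^4M/dt^4 = (α^4*β^α*(1/(β - t))^α + 6*α^3*β^α*(1/(β - t))^α + 11*α^2*β^α*(1/(β - t))^α + 6*α*β^α*(1/(β - t))^α)/(β^4 - 4*β^3*t + 6*β^2*t^2 - 4*β*t^3 + t^4)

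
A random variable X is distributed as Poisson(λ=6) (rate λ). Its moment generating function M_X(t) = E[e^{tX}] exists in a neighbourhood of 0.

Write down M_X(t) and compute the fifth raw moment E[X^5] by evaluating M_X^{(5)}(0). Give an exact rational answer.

E[X^5] = M′′′′′(0) = 26682

M_X(t) = e^(6*e^(t) - 6)
M′(t) = 6*e^(-6)*e^(t)*e^(6*e^(t))
M′′(t) = (36*e^(2*t)*e^(6*e^(t)) + 6*e^(t)*e^(6*e^(t)))*e^(-6)
M′′′(t) = (216*e^(3*t)*e^(6*e^(t)) + 108*e^(2*t)*e^(6*e^(t)) + 6*e^(t)*e^(6*e^(t)))*e^(-6)
M′′′′(t) = (1296*e^(4*t)*e^(6*e^(t)) + 1296*e^(3*t)*e^(6*e^(t)) + 252*e^(2*t)*e^(6*e^(t)) + 6*e^(t)*e^(6*e^(t)))*e^(-6)
M′′′′′(t) = (7776*e^(5*t)*e^(6*e^(t)) + 12960*e^(4*t)*e^(6*e^(t)) + 5400*e^(3*t)*e^(6*e^(t)) + 540*e^(2*t)*e^(6*e^(t)) + 6*e^(t)*e^(6*e^(t)))*e^(-6)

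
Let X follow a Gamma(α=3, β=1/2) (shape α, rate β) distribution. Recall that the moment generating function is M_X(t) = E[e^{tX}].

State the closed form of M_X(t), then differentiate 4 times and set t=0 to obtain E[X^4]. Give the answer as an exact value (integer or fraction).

M_X(t) = 1/(8*(1/2 - t)^3)
M′(t) = 6/(16*t^4 - 32*t^3 + 24*t^2 - 8*t + 1)
M′′(t) = -48/(32*t^5 - 80*t^4 + 80*t^3 - 40*t^2 + 10*t - 1)
M′′′(t) = 480/(64*t^6 - 192*t^5 + 240*t^4 - 160*t^3 + 60*t^2 - 12*t + 1)
M′′′′(t) = -5760/(128*t^7 - 448*t^6 + 672*t^5 - 560*t^4 + 280*t^3 - 84*t^2 + 14*t - 1)

E[X^4] = M′′′′(0) = 5760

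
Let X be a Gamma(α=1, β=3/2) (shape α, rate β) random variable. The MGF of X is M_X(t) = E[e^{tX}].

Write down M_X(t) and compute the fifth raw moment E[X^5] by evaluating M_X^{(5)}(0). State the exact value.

E[X^5] = D^5[M](0) = 1280/81

M_X(t) = 3/(2*(3/2 - t))
D^5[M](t) = 11520/(64*t^6 - 576*t^5 + 2160*t^4 - 4320*t^3 + 4860*t^2 - 2916*t + 729)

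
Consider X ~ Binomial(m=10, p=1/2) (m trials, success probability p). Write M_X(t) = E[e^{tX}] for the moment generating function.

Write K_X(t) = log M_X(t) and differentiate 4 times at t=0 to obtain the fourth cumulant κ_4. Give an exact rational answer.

κ_4 = D^4[K](0) = -5/4

M_X(t) = (e^(t)/2 + 1/2)^10
K_X(t) = log M_X(t) = 10*log(e^(t)/2 + 1/2)
D^4[K](t) = (10*e^(3*t) - 40*e^(2*t) + 10*e^(t))/(e^(4*t) + 4*e^(3*t) + 6*e^(2*t) + 4*e^(t) + 1)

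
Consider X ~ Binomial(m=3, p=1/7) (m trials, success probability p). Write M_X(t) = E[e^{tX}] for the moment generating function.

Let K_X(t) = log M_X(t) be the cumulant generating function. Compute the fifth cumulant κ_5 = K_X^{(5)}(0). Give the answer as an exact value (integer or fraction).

M_X(t) = (e^(t)/7 + 6/7)^3
K_X(t) = log M_X(t) = 3*log(e^(t)/7 + 6/7)
D^5[K](t) = (-18*e^(4*t) + 1188*e^(3*t) - 7128*e^(2*t) + 3888*e^(t))/(e^(5*t) + 30*e^(4*t) + 360*e^(3*t) + 2160*e^(2*t) + 6480*e^(t) + 7776)

κ_5 = D^5[K](0) = -2070/16807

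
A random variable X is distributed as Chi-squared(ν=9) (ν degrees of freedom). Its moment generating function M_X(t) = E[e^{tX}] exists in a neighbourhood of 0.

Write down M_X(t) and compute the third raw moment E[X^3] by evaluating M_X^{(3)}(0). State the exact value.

M_X(t) = (1 - 2*t)^(-9/2)
M′(t) = -9/(32*t^5*√(1 - 2*t) - 80*t^4*√(1 - 2*t) + 80*t^3*√(1 - 2*t) - 40*t^2*√(1 - 2*t) + 10*t*√(1 - 2*t) - √(1 - 2*t))
M′′(t) = 99/(64*t^6*√(1 - 2*t) - 192*t^5*√(1 - 2*t) + 240*t^4*√(1 - 2*t) - 160*t^3*√(1 - 2*t) + 60*t^2*√(1 - 2*t) - 12*t*√(1 - 2*t) + √(1 - 2*t))

E[X^3] = M′′′(0) = 1287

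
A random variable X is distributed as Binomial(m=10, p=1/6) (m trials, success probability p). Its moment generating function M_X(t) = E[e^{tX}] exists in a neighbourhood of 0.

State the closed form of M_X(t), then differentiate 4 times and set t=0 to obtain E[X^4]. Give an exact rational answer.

M_X(t) = (e^(t)/6 + 5/6)^10

E[X^4] = D^4[M](0) = 775/18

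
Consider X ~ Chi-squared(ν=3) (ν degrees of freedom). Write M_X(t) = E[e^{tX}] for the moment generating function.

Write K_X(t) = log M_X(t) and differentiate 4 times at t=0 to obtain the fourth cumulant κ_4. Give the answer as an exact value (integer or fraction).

κ_4 = D^4[K](0) = 144

M_X(t) = (1 - 2*t)^(-3/2)
K_X(t) = log M_X(t) = -3*log(1 - 2*t)/2
D^4[K](t) = 144/(16*t^4 - 32*t^3 + 24*t^2 - 8*t + 1)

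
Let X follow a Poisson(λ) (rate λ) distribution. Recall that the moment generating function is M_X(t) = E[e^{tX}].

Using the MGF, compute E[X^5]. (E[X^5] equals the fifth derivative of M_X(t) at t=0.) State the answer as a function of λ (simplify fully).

E[X^5] = d^5M/dt^5 |_{t=0} = λ*(λ^4 + 10*λ^3 + 25*λ^2 + 15*λ + 1)

M_X(t) = e^(λ*(e^(t) - 1))
dM/dt = λ*e^(-λ)*e^(t)*e^(λ*e^(t))
d^2M/dt^2 = (λ^2*e^(2*t)*e^(λ*e^(t)) + λ*e^(t)*e^(λ*e^(t)))*e^(-λ)
d^3M/dt^3 = (λ^3*e^(3*t)*e^(λ*e^(t)) + 3*λ^2*e^(2*t)*e^(λ*e^(t)) + λ*e^(t)*e^(λ*e^(t)))*e^(-λ)
d^4M/dt^4 = (λ^4*e^(4*t)*e^(λ*e^(t)) + 6*λ^3*e^(3*t)*e^(λ*e^(t)) + 7*λ^2*e^(2*t)*e^(λ*e^(t)) + λ*e^(t)*e^(λ*e^(t)))*e^(-λ)
d^5M/dt^5 = (λ^5*e^(5*t)*e^(λ*e^(t)) + 10*λ^4*e^(4*t)*e^(λ*e^(t)) + 25*λ^3*e^(3*t)*e^(λ*e^(t)) + 15*λ^2*e^(2*t)*e^(λ*e^(t)) + λ*e^(t)*e^(λ*e^(t)))*e^(-λ)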